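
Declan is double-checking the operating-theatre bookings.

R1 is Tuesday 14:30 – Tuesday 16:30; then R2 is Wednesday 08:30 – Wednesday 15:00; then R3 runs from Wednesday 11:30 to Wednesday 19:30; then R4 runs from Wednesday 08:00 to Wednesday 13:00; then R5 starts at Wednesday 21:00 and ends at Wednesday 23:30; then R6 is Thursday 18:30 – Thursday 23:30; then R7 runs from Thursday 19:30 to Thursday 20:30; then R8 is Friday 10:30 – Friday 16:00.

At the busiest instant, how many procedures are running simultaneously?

3

Sort all start/end points and keep a running count:
Tuesday 14:30 start R1 → 1
Tuesday 16:30 end R1 → 0
Wednesday 08:00 start R4 → 1
Wednesday 08:30 start R2 → 2
Wednesday 11:30 start R3 → 3
Wednesday 13:00 end R4 → 2
Wednesday 15:00 end R2 → 1
Wednesday 19:30 end R3 → 0
Wednesday 21:00 start R5 → 1
Wednesday 23:30 end R5 → 0
Thursday 18:30 start R6 → 1
Thursday 19:30 start R7 → 2
Thursday 20:30 end R7 → 1
Thursday 23:30 end R6 → 0
Friday 10:30 start R8 → 1
Friday 16:00 end R8 → 0
Peak is 3, at Wednesday 11:30 (R2, R3, R4).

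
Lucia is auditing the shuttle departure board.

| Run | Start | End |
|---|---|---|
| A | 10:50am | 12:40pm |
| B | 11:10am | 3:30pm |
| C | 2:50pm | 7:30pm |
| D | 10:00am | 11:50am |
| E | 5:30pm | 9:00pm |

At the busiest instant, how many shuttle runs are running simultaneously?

Sweep the timeline, counting +1 at each start and −1 at each end (ends before starts at a tie):
10:00am start D → 1
10:50am start A → 2
11:10am start B → 3
11:50am end D → 2
12:40pm end A → 1
2:50pm start C → 2
3:30pm end B → 1
5:30pm start E → 2
7:30pm end C → 1
9:00pm end E → 0
Peak is 3, at 11:10am (A, B, D).

3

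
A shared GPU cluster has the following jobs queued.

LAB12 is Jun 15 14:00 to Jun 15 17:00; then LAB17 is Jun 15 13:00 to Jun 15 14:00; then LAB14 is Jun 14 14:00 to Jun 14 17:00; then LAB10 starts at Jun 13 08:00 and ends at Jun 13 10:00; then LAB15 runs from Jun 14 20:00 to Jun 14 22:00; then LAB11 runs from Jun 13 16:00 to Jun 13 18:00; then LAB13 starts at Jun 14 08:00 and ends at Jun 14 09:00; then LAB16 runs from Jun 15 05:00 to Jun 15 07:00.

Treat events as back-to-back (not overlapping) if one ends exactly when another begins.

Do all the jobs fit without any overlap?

Yes

Check each pair: they overlap iff neither finishes before the other starts.
Sorted by start: LAB10, LAB11, LAB13, LAB14, LAB15, LAB16, LAB17, LAB12.
LAB11 starts after LAB10 ends, so LAB10 has no further overlaps.
LAB13 starts after LAB11 ends, so LAB11 has no further overlaps.
LAB14 starts after LAB13 ends, so LAB13 has no further overlaps.
LAB15 starts after LAB14 ends, so LAB14 has no further overlaps.
LAB16 starts after LAB15 ends, so LAB15 has no further overlaps.
LAB17 starts after LAB16 ends, so LAB16 has no further overlaps.
LAB12 starts exactly when LAB17 ends (back-to-back, no overlap).
Every pair is clear; the schedule has no overlaps.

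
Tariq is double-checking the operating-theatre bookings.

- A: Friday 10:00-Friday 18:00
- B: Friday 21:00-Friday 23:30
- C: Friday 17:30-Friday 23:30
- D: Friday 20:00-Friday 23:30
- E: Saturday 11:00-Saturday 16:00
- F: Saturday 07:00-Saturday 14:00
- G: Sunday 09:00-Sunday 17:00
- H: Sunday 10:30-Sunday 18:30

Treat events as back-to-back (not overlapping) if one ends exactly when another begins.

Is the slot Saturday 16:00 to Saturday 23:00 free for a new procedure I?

Yes — the slot is free

A: ends Friday 18:00 at or before I starts Saturday 16:00 → clear.
C: ends Friday 23:30 at or before I starts Saturday 16:00 → clear.
D: ends Friday 23:30 at or before I starts Saturday 16:00 → clear.
B: ends Friday 23:30 at or before I starts Saturday 16:00 → clear.
F: ends Saturday 14:00 at or before I starts Saturday 16:00 → clear.
E: ends Saturday 16:00 at or before I starts Saturday 16:00 → clear.
G: starts Sunday 09:00 at or after I ends Saturday 23:00 → clear.
H: starts Sunday 10:30 at or after I ends Saturday 23:00 → clear.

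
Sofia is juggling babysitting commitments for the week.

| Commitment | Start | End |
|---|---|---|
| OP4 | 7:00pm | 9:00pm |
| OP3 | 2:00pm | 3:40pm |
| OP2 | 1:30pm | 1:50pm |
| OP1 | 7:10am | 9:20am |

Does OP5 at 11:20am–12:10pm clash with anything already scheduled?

OP1: ends 9:20am at or before OP5 starts 11:20am → clear.
OP2: starts 1:30pm at or after OP5 ends 12:10pm → clear.
OP3: starts 2:00pm at or after OP5 ends 12:10pm → clear.
OP4: starts 7:00pm at or after OP5 ends 12:10pm → clear.

No — it doesn't clash with anything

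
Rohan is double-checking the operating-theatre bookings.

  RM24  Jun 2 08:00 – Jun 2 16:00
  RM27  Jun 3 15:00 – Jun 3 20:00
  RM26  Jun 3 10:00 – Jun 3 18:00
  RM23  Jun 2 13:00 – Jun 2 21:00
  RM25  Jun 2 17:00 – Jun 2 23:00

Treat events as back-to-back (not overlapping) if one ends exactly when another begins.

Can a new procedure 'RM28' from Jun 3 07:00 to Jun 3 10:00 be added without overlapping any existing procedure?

RM24: ends Jun 2 16:00 at or before RM28 starts Jun 3 07:00 → clear.
RM23: ends Jun 2 21:00 at or before RM28 starts Jun 3 07:00 → clear.
RM25: ends Jun 2 23:00 at or before RM28 starts Jun 3 07:00 → clear.
RM26: starts Jun 3 10:00 at or after RM28 ends Jun 3 10:00 → clear.
RM27: starts Jun 3 15:00 at or after RM28 ends Jun 3 10:00 → clear.

Yes — the slot is free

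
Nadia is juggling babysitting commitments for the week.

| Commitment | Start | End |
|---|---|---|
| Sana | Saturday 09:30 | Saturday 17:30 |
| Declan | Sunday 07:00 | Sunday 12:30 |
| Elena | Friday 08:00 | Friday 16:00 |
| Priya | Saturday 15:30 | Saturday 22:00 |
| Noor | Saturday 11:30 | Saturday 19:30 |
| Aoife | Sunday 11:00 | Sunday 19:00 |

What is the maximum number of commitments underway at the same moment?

Sweep the timeline, counting +1 at each start and −1 at each end (ends before starts at a tie):
Friday 08:00 start Elena → 1
Friday 16:00 end Elena → 0
Saturday 09:30 start Sana → 1
Saturday 11:30 start Noor → 2
Saturday 15:30 start Priya → 3
Saturday 17:30 end Sana → 2
Saturday 19:30 end Noor → 1
Saturday 22:00 end Priya → 0
Sunday 07:00 start Declan → 1
Sunday 11:00 start Aoife → 2
Sunday 12:30 end Declan → 1
Sunday 19:00 end Aoife → 0
Peak is 3, at Saturday 15:30 (Noor, Priya, Sana).

3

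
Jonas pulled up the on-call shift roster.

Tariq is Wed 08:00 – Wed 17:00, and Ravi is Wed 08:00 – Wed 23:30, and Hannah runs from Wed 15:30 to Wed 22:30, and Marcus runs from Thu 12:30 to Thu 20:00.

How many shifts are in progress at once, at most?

3

Walk through starts and ends in time order (an end at T is processed before a start at T):
Wed 08:00 start Ravi → 1
Wed 08:00 start Tariq → 2
Wed 15:30 start Hannah → 3
Wed 17:00 end Tariq → 2
Wed 22:30 end Hannah → 1
Wed 23:30 end Ravi → 0
Thu 12:30 start Marcus → 1
Thu 20:00 end Marcus → 0
Peak is 3, at Wed 15:30 (Hannah, Ravi, Tariq).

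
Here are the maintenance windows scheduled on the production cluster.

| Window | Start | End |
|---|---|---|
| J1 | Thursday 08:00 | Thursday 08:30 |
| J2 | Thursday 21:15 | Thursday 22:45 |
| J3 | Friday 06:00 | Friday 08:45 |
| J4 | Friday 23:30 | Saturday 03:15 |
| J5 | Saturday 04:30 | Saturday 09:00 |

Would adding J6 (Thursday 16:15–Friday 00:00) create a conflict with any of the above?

J1: ends Thursday 08:30 at or before J6 starts Thursday 16:15 → clear.
J2: starts Thursday 21:15 before J6 ends Friday 00:00, and ends Thursday 22:45 after J6 starts Thursday 16:15 → overlap.
J3: starts Friday 06:00 at or after J6 ends Friday 00:00 → clear.
J4: starts Friday 23:30 at or after J6 ends Friday 00:00 → clear.
J5: starts Saturday 04:30 at or after J6 ends Friday 00:00 → clear.
J6 overlaps J2.

Yes — it overlaps J2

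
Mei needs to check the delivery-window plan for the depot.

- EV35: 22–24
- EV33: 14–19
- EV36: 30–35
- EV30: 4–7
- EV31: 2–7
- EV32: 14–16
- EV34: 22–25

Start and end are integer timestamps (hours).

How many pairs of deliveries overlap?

3

Sorted by start: EV31, EV30, EV32, EV33, EV34, EV35, EV36.
EV30 starts before EV31 ends → EV31 and EV30 overlap.
EV32 starts after EV31 ends; EV31 is clear from here.
EV32 starts after EV30 ends; EV30 is clear from here.
EV33 starts before EV32 ends → EV32 and EV33 overlap.
EV34 starts after EV32 ends; EV32 is clear from here.
EV34 starts after EV33 ends; EV33 is clear from here.
EV35 starts before EV34 ends → EV34 and EV35 overlap.
EV36 starts after EV34 ends.
EV36 starts after EV35 ends.
Overlapping pairs: EV30 & EV31, EV32 & EV33, EV34 & EV35 — 3 in total.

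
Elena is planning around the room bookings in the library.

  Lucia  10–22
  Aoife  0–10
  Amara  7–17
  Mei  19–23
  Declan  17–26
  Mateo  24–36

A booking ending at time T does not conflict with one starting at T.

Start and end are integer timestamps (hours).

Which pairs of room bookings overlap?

Two intervals overlap when each starts before the other ends.
Sorted by start: Aoife, Amara, Lucia, Declan, Mei, Mateo.
Amara starts before Aoife ends → Aoife and Amara overlap.
Lucia starts exactly when Aoife ends (back-to-back, no overlap); Aoife is clear from here.
Lucia starts before Amara ends → Amara and Lucia overlap.
Declan starts exactly when Amara ends (back-to-back, no overlap); Amara is clear from here.
Declan starts before Lucia ends → Lucia and Declan overlap.
Mei starts before Lucia ends → Lucia and Mei overlap.
Mateo starts after Lucia ends.
Mei starts before Declan ends → Declan and Mei overlap.
Mateo starts before Declan ends → Declan and Mateo overlap.
Mateo starts after Mei ends.

Amara & Aoife, Amara & Lucia, Declan & Lucia, Declan & Mateo, Declan & Mei, Lucia & Mei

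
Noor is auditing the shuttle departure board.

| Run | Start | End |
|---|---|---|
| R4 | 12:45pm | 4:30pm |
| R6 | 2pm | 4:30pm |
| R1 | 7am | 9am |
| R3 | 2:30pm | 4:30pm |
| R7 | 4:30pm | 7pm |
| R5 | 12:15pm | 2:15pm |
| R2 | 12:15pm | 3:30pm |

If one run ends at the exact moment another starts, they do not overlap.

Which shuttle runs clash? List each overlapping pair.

Sorted by start: R1, R2, R5, R4, R6, R3, R7.
R2 starts after R1 ends — done with R1.
R5 starts before R2 ends → R2 and R5 overlap.
R4 starts before R2 ends → R2 and R4 overlap.
R6 starts before R2 ends → R2 and R6 overlap.
R3 starts before R2 ends → R2 and R3 overlap.
R7 starts after R2 ends.
R4 starts before R5 ends → R5 and R4 overlap.
R6 starts before R5 ends → R5 and R6 overlap.
R3 starts after R5 ends — done with R5.
R6 starts before R4 ends → R4 and R6 overlap.
R3 starts before R4 ends → R4 and R3 overlap.
R7 starts exactly when R4 ends (back-to-back, no overlap).
R3 starts before R6 ends → R6 and R3 overlap.
R7 starts exactly when R6 ends (back-to-back, no overlap).
R7 starts exactly when R3 ends (back-to-back, no overlap).

R2 & R3, R2 & R4, R2 & R5, R2 & R6, R3 & R4, R3 & R6, R4 & R5, R4 & R6, R5 & R6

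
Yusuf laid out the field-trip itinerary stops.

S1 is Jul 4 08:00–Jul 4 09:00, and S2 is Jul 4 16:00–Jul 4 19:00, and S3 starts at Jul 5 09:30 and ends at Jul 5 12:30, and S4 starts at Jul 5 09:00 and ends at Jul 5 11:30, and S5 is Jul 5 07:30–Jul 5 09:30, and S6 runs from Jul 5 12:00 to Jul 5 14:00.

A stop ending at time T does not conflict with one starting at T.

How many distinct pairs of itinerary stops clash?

3

Sorted by start: S1, S2, S5, S4, S3, S6.
S2 starts after S1 ends — done with S1.
S5 starts after S2 ends — done with S2.
S4 starts before S5 ends → S5 and S4 overlap.
S3 starts exactly when S5 ends (back-to-back, no overlap) — done with S5.
S3 starts before S4 ends → S4 and S3 overlap.
S6 starts after S4 ends.
S6 starts before S3 ends → S3 and S6 overlap.
Overlapping pairs: S3 & S4, S3 & S6, S4 & S5 — 3 in total.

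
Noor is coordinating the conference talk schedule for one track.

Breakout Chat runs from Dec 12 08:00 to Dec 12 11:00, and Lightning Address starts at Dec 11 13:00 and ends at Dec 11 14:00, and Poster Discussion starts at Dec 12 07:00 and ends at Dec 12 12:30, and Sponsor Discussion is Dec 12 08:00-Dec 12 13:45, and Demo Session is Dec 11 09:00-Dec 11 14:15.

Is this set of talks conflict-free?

No

Two intervals overlap when each starts before the other ends.
Sorted by start: Demo Session, Lightning Address, Poster Discussion, Breakout Chat, Sponsor Discussion.
Lightning Address starts before Demo Session ends → Demo Session and Lightning Address overlap.
That's a conflict, so the schedule is not conflict-free.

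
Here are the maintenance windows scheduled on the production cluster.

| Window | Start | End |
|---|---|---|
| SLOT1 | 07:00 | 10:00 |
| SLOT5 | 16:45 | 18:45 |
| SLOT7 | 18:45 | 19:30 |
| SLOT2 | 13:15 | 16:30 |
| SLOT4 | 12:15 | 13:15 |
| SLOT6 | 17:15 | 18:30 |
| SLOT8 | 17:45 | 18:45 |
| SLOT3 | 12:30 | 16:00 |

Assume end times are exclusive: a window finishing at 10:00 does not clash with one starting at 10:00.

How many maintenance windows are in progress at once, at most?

Sort all start/end points and keep a running count:
07:00 start SLOT1 → 1
10:00 end SLOT1 → 0
12:15 start SLOT4 → 1
12:30 start SLOT3 → 2
13:15 end SLOT4 → 1
13:15 start SLOT2 → 2
16:00 end SLOT3 → 1
16:30 end SLOT2 → 0
16:45 start SLOT5 → 1
17:15 start SLOT6 → 2
17:45 start SLOT8 → 3
18:30 end SLOT6 → 2
18:45 end SLOT5 → 1
18:45 end SLOT8 → 0
18:45 start SLOT7 → 1
19:30 end SLOT7 → 0
Peak is 3, at 17:45 (SLOT5, SLOT6, SLOT8).

3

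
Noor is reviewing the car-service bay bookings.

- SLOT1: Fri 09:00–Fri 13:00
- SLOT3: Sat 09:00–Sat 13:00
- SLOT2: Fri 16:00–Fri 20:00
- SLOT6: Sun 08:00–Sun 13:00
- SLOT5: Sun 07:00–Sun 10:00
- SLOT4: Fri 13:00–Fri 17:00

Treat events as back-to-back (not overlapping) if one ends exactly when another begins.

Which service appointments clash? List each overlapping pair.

Sorted by start: SLOT1, SLOT4, SLOT2, SLOT3, SLOT5, SLOT6.
SLOT4 starts exactly when SLOT1 ends (back-to-back, no overlap), so nothing later overlaps SLOT1 either.
SLOT2 starts before SLOT4 ends → SLOT4 and SLOT2 overlap.
SLOT3 starts after SLOT4 ends, so nothing later overlaps SLOT4 either.
SLOT3 starts after SLOT2 ends, so nothing later overlaps SLOT2 either.
SLOT5 starts after SLOT3 ends, so nothing later overlaps SLOT3 either.
SLOT6 starts before SLOT5 ends → SLOT5 and SLOT6 overlap.

SLOT2 & SLOT4, SLOT5 & SLOT6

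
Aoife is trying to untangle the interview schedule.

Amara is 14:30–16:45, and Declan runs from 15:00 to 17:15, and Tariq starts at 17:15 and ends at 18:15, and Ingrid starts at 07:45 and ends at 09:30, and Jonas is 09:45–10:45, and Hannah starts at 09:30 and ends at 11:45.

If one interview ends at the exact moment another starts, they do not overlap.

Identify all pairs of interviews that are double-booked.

Check each pair: they overlap iff neither finishes before the other starts.
Sorted by start: Ingrid, Hannah, Jonas, Amara, Declan, Tariq.
Hannah starts exactly when Ingrid ends (back-to-back, no overlap), so nothing later overlaps Ingrid either.
Jonas starts before Hannah ends → Hannah and Jonas overlap.
Amara starts after Hannah ends, so nothing later overlaps Hannah either.
Amara starts after Jonas ends, so nothing later overlaps Jonas either.
Declan starts before Amara ends → Amara and Declan overlap.
Tariq starts after Amara ends.
Tariq starts exactly when Declan ends (back-to-back, no overlap).

Amara & Declan, Hannah & Jonas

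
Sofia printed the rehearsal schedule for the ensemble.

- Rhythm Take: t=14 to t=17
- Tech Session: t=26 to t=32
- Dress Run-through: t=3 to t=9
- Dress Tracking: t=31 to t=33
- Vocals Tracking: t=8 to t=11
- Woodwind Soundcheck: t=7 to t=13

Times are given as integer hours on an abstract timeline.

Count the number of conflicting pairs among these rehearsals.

4

Sorted by start: Dress Run-through, Woodwind Soundcheck, Vocals Tracking, Rhythm Take, Tech Session, Dress Tracking.
Woodwind Soundcheck starts before Dress Run-through ends → Dress Run-through and Woodwind Soundcheck overlap.
Vocals Tracking starts before Dress Run-through ends → Dress Run-through and Vocals Tracking overlap.
Rhythm Take starts after Dress Run-through ends, so nothing later overlaps Dress Run-through either.
Vocals Tracking starts before Woodwind Soundcheck ends → Woodwind Soundcheck and Vocals Tracking overlap.
Rhythm Take starts after Woodwind Soundcheck ends, so nothing later overlaps Woodwind Soundcheck either.
Rhythm Take starts after Vocals Tracking ends, so nothing later overlaps Vocals Tracking either.
Tech Session starts after Rhythm Take ends, so nothing later overlaps Rhythm Take either.
Dress Tracking starts before Tech Session ends → Tech Session and Dress Tracking overlap.
Overlapping pairs: Dress Run-through & Vocals Tracking, Dress Run-through & Woodwind Soundcheck, Dress Tracking & Tech Session, Vocals Tracking & Woodwind Soundcheck — 4 in total.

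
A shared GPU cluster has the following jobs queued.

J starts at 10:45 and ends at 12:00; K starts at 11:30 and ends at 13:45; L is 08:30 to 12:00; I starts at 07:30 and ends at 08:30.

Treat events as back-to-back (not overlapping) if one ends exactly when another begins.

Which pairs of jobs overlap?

J & K, J & L, K & L

Sorted by start: I, L, J, K.
L starts exactly when I ends (back-to-back, no overlap); I is clear from here.
J starts before L ends → L and J overlap.
K starts before L ends → L and K overlap.
K starts before J ends → J and K overlap.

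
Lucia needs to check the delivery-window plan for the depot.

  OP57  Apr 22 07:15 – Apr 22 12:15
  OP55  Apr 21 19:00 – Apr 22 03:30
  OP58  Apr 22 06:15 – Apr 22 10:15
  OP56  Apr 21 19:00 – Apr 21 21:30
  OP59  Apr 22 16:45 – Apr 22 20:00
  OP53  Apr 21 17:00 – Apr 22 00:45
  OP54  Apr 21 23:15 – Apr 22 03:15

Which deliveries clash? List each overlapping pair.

OP53 & OP54, OP53 & OP55, OP53 & OP56, OP54 & OP55, OP55 & OP56, OP57 & OP58

Sorted by start: OP53, OP55, OP56, OP54, OP58, OP57, OP59.
OP55 starts before OP53 ends → OP53 and OP55 overlap.
OP56 starts before OP53 ends → OP53 and OP56 overlap.
OP54 starts before OP53 ends → OP53 and OP54 overlap.
OP58 starts after OP53 ends; OP53 is clear from here.
OP56 starts before OP55 ends → OP55 and OP56 overlap.
OP54 starts before OP55 ends → OP55 and OP54 overlap.
OP58 starts after OP55 ends; OP55 is clear from here.
OP54 starts after OP56 ends; OP56 is clear from here.
OP58 starts after OP54 ends; OP54 is clear from here.
OP57 starts before OP58 ends → OP58 and OP57 overlap.
OP59 starts after OP58 ends.
OP59 starts after OP57 ends.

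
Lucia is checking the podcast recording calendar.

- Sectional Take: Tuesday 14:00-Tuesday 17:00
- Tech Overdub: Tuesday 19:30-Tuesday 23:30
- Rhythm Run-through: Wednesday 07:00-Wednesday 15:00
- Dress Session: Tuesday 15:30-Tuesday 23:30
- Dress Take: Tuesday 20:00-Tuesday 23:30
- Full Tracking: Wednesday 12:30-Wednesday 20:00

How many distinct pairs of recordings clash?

Sorted by start: Sectional Take, Dress Session, Tech Overdub, Dress Take, Rhythm Run-through, Full Tracking.
Dress Session starts before Sectional Take ends → Sectional Take and Dress Session overlap.
Tech Overdub starts after Sectional Take ends, so nothing later overlaps Sectional Take either.
Tech Overdub starts before Dress Session ends → Dress Session and Tech Overdub overlap.
Dress Take starts before Dress Session ends → Dress Session and Dress Take overlap.
Rhythm Run-through starts after Dress Session ends, so nothing later overlaps Dress Session either.
Dress Take starts before Tech Overdub ends → Tech Overdub and Dress Take overlap.
Rhythm Run-through starts after Tech Overdub ends, so nothing later overlaps Tech Overdub either.
Rhythm Run-through starts after Dress Take ends, so nothing later overlaps Dress Take either.
Full Tracking starts before Rhythm Run-through ends → Rhythm Run-through and Full Tracking overlap.
Overlapping pairs: Dress Session & Dress Take, Dress Session & Sectional Take, Dress Session & Tech Overdub, Dress Take & Tech Overdub, Full Tracking & Rhythm Run-through — 5 in total.

5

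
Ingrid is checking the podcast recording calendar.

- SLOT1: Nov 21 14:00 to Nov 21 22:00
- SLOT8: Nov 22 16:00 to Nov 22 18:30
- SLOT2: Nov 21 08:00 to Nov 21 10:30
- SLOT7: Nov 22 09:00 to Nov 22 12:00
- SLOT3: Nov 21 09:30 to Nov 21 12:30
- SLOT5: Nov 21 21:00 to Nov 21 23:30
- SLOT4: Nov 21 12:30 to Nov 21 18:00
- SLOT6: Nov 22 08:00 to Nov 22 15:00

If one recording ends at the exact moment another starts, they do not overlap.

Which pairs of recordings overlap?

Sorted by start: SLOT2, SLOT3, SLOT4, SLOT1, SLOT5, SLOT6, SLOT7, SLOT8.
SLOT3 starts before SLOT2 ends → SLOT2 and SLOT3 overlap.
SLOT4 starts after SLOT2 ends — done with SLOT2.
SLOT4 starts exactly when SLOT3 ends (back-to-back, no overlap) — done with SLOT3.
SLOT1 starts before SLOT4 ends → SLOT4 and SLOT1 overlap.
SLOT5 starts after SLOT4 ends — done with SLOT4.
SLOT5 starts before SLOT1 ends → SLOT1 and SLOT5 overlap.
SLOT6 starts after SLOT1 ends — done with SLOT1.
SLOT6 starts after SLOT5 ends — done with SLOT5.
SLOT7 starts before SLOT6 ends → SLOT6 and SLOT7 overlap.
SLOT8 starts after SLOT6 ends.
SLOT8 starts after SLOT7 ends.

SLOT1 & SLOT4, SLOT1 & SLOT5, SLOT2 & SLOT3, SLOT6 & SLOT7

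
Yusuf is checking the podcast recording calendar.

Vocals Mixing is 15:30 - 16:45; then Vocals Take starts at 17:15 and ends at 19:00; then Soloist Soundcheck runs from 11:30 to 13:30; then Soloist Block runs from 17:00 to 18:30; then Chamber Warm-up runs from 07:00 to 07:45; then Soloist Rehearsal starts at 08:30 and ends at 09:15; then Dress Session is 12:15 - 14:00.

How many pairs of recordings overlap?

Sorted by start: Chamber Warm-up, Soloist Rehearsal, Soloist Soundcheck, Dress Session, Vocals Mixing, Soloist Block, Vocals Take.
Soloist Rehearsal starts after Chamber Warm-up ends — done with Chamber Warm-up.
Soloist Soundcheck starts after Soloist Rehearsal ends — done with Soloist Rehearsal.
Dress Session starts before Soloist Soundcheck ends → Soloist Soundcheck and Dress Session overlap.
Vocals Mixing starts after Soloist Soundcheck ends — done with Soloist Soundcheck.
Vocals Mixing starts after Dress Session ends — done with Dress Session.
Soloist Block starts after Vocals Mixing ends — done with Vocals Mixing.
Vocals Take starts before Soloist Block ends → Soloist Block and Vocals Take overlap.
Overlapping pairs: Dress Session & Soloist Soundcheck, Soloist Block & Vocals Take — 2 in total.

2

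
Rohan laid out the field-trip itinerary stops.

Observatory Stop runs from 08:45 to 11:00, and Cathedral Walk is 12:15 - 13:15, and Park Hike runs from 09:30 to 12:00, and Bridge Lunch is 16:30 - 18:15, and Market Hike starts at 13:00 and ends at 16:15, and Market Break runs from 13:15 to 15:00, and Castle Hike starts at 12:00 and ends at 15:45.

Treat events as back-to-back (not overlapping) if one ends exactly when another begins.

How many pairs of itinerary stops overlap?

6

Check each pair: they overlap iff neither finishes before the other starts.
Sorted by start: Observatory Stop, Park Hike, Castle Hike, Cathedral Walk, Market Hike, Market Break, Bridge Lunch.
Park Hike starts before Observatory Stop ends → Observatory Stop and Park Hike overlap.
Castle Hike starts after Observatory Stop ends; Observatory Stop is clear from here.
Castle Hike starts exactly when Park Hike ends (back-to-back, no overlap); Park Hike is clear from here.
Cathedral Walk starts before Castle Hike ends → Castle Hike and Cathedral Walk overlap.
Market Hike starts before Castle Hike ends → Castle Hike and Market Hike overlap.
Market Break starts before Castle Hike ends → Castle Hike and Market Break overlap.
Bridge Lunch starts after Castle Hike ends.
Market Hike starts before Cathedral Walk ends → Cathedral Walk and Market Hike overlap.
Market Break starts exactly when Cathedral Walk ends (back-to-back, no overlap); Cathedral Walk is clear from here.
Market Break starts before Market Hike ends → Market Hike and Market Break overlap.
Bridge Lunch starts after Market Hike ends.
Bridge Lunch starts after Market Break ends.
Overlapping pairs: Castle Hike & Cathedral Walk, Castle Hike & Market Break, Castle Hike & Market Hike, Cathedral Walk & Market Hike, Market Break & Market Hike, Observatory Stop & Park Hike — 6 in total.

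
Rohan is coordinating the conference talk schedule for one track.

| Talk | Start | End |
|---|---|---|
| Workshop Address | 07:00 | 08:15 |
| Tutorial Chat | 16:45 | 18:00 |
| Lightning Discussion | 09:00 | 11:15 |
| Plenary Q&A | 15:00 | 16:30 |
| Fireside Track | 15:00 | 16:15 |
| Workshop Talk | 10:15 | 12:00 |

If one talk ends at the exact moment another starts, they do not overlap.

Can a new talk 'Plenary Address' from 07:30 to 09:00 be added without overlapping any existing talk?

No — it overlaps Workshop Address

Workshop Address: starts 07:00 before Plenary Address ends 09:00, and ends 08:15 after Plenary Address starts 07:30 → overlap.
Lightning Discussion: starts 09:00 at or after Plenary Address ends 09:00 → clear.
Workshop Talk: starts 10:15 at or after Plenary Address ends 09:00 → clear.
Plenary Q&A: starts 15:00 at or after Plenary Address ends 09:00 → clear.
Fireside Track: starts 15:00 at or after Plenary Address ends 09:00 → clear.
Tutorial Chat: starts 16:45 at or after Plenary Address ends 09:00 → clear.
Plenary Address overlaps Workshop Address.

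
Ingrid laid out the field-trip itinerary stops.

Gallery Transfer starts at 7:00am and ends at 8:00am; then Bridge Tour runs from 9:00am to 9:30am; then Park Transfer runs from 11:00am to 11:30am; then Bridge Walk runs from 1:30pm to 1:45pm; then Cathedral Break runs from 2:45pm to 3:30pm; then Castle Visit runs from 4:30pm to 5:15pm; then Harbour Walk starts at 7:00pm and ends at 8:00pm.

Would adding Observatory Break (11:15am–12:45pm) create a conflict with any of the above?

Gallery Transfer: ends 8:00am at or before Observatory Break starts 11:15am → clear.
Bridge Tour: ends 9:30am at or before Observatory Break starts 11:15am → clear.
Park Transfer: starts 11:00am before Observatory Break ends 12:45pm, and ends 11:30am after Observatory Break starts 11:15am → overlap.
Bridge Walk: starts 1:30pm at or after Observatory Break ends 12:45pm → clear.
Cathedral Break: starts 2:45pm at or after Observatory Break ends 12:45pm → clear.
Castle Visit: starts 4:30pm at or after Observatory Break ends 12:45pm → clear.
Harbour Walk: starts 7:00pm at or after Observatory Break ends 12:45pm → clear.
Observatory Break overlaps Park Transfer.

Yes — it overlaps Park Transfer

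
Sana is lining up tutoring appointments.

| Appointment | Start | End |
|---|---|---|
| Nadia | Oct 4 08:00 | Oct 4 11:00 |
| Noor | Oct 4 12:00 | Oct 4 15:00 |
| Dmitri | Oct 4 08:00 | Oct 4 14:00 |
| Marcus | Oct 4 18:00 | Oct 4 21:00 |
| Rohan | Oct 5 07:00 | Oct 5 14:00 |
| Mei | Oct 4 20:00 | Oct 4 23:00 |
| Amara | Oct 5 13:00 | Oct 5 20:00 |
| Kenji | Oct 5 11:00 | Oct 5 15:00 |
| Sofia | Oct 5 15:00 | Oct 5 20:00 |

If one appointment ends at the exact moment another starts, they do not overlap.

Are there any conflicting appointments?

Sorted by start: Nadia, Dmitri, Noor, Marcus, Mei, Rohan, Kenji, Amara, Sofia.
Dmitri starts before Nadia ends → Nadia and Dmitri overlap.
That's a conflict, so the schedule is not conflict-free.

Yes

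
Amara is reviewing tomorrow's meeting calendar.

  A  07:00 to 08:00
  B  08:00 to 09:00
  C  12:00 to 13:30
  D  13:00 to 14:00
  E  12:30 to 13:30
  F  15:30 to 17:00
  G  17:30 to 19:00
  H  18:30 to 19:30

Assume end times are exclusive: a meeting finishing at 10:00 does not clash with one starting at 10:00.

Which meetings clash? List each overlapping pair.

C & D, C & E, D & E, G & H

Two intervals overlap when each starts before the other ends.
Sorted by start: A, B, C, E, D, F, G, H.
B starts exactly when A ends (back-to-back, no overlap); A is clear from here.
C starts after B ends; B is clear from here.
E starts before C ends → C and E overlap.
D starts before C ends → C and D overlap.
F starts after C ends; C is clear from here.
D starts before E ends → E and D overlap.
F starts after E ends; E is clear from here.
F starts after D ends; D is clear from here.
G starts after F ends; F is clear from here.
H starts before G ends → G and H overlap.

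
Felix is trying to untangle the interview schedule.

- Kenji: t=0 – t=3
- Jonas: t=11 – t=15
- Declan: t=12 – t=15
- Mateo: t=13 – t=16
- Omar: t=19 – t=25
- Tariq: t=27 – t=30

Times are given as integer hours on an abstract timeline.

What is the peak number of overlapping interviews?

3

Sweep the timeline, counting +1 at each start and −1 at each end (ends before starts at a tie):
t=0 start Kenji → 1
t=3 end Kenji → 0
t=11 start Jonas → 1
t=12 start Declan → 2
t=13 start Mateo → 3
t=15 end Declan → 2
t=15 end Jonas → 1
t=16 end Mateo → 0
t=19 start Omar → 1
t=25 end Omar → 0
t=27 start Tariq → 1
t=30 end Tariq → 0
Peak is 3, at t=13 (Declan, Jonas, Mateo).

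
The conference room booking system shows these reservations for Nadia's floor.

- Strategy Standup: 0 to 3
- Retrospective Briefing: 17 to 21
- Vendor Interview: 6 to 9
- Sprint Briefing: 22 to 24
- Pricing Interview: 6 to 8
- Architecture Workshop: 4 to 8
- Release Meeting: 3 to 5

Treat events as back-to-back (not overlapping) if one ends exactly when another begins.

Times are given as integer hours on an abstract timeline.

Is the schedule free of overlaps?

Sorted by start: Strategy Standup, Release Meeting, Architecture Workshop, Pricing Interview, Vendor Interview, Retrospective Briefing, Sprint Briefing.
Release Meeting starts exactly when Strategy Standup ends (back-to-back, no overlap) — done with Strategy Standup.
Architecture Workshop starts before Release Meeting ends → Release Meeting and Architecture Workshop overlap.
That's a conflict, so the schedule is not conflict-free.

No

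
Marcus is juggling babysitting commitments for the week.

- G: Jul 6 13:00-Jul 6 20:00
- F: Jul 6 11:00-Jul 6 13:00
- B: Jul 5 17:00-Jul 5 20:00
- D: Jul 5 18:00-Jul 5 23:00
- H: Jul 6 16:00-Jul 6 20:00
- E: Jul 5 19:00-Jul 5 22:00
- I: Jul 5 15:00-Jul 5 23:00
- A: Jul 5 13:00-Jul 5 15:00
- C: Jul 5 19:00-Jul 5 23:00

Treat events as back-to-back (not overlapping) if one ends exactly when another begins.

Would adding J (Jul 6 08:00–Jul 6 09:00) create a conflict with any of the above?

No — it doesn't clash with anything

A: ends Jul 5 15:00 at or before J starts Jul 6 08:00 → clear.
I: ends Jul 5 23:00 at or before J starts Jul 6 08:00 → clear.
B: ends Jul 5 20:00 at or before J starts Jul 6 08:00 → clear.
D: ends Jul 5 23:00 at or before J starts Jul 6 08:00 → clear.
C: ends Jul 5 23:00 at or before J starts Jul 6 08:00 → clear.
E: ends Jul 5 22:00 at or before J starts Jul 6 08:00 → clear.
F: starts Jul 6 11:00 at or after J ends Jul 6 09:00 → clear.
G: starts Jul 6 13:00 at or after J ends Jul 6 09:00 → clear.
H: starts Jul 6 16:00 at or after J ends Jul 6 09:00 → clear.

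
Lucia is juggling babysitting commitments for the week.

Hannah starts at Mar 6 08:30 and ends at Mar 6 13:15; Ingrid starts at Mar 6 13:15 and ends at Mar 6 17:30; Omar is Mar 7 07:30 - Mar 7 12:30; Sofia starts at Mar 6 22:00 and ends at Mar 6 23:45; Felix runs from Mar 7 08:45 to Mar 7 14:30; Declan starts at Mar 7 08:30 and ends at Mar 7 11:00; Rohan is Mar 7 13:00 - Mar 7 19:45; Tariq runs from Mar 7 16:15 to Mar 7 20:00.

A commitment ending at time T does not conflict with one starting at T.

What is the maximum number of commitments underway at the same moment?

3

Sort all start/end points and keep a running count:
Mar 6 08:30 start Hannah → 1
Mar 6 13:15 end Hannah → 0
Mar 6 13:15 start Ingrid → 1
Mar 6 17:30 end Ingrid → 0
Mar 6 22:00 start Sofia → 1
Mar 6 23:45 end Sofia → 0
Mar 7 07:30 start Omar → 1
Mar 7 08:30 start Declan → 2
Mar 7 08:45 start Felix → 3
Mar 7 11:00 end Declan → 2
Mar 7 12:30 end Omar → 1
Mar 7 13:00 start Rohan → 2
Mar 7 14:30 end Felix → 1
Mar 7 16:15 start Tariq → 2
Mar 7 19:45 end Rohan → 1
Mar 7 20:00 end Tariq → 0
Peak is 3, at Mar 7 08:45 (Declan, Felix, Omar).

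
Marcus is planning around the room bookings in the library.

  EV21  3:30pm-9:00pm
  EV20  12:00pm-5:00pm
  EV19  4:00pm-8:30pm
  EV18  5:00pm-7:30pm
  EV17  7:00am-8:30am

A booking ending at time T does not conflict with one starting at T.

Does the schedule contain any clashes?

Check each pair: they overlap iff neither finishes before the other starts.
Sorted by start: EV17, EV20, EV21, EV19, EV18.
EV20 starts after EV17 ends, so nothing later overlaps EV17 either.
EV21 starts before EV20 ends → EV20 and EV21 overlap.
That's a conflict, so the schedule is not conflict-free.

Yes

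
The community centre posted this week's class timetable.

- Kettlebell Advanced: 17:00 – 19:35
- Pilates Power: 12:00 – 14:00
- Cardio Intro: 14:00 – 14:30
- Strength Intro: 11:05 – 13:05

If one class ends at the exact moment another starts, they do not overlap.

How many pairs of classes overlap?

1

Sorted by start: Strength Intro, Pilates Power, Cardio Intro, Kettlebell Advanced.
Pilates Power starts before Strength Intro ends → Strength Intro and Pilates Power overlap.
Cardio Intro starts after Strength Intro ends; Strength Intro is clear from here.
Cardio Intro starts exactly when Pilates Power ends (back-to-back, no overlap); Pilates Power is clear from here.
Kettlebell Advanced starts after Cardio Intro ends.
Overlapping pairs: Pilates Power & Strength Intro — 1 in total.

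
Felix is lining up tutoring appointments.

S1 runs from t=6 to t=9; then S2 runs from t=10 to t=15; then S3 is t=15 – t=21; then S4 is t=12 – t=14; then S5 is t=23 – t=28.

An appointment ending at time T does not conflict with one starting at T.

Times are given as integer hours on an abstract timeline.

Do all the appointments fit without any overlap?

Sorted by start: S1, S2, S4, S3, S5.
S2 starts after S1 ends — done with S1.
S4 starts before S2 ends → S2 and S4 overlap.
That's a conflict, so the schedule is not conflict-free.

No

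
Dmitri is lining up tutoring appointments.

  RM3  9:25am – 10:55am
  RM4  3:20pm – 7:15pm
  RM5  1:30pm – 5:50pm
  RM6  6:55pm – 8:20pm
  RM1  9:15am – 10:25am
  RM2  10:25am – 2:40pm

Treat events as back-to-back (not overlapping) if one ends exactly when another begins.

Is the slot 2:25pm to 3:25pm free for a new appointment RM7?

RM1: ends 10:25am at or before RM7 starts 2:25pm → clear.
RM3: ends 10:55am at or before RM7 starts 2:25pm → clear.
RM2: starts 10:25am before RM7 ends 3:25pm, and ends 2:40pm after RM7 starts 2:25pm → overlap.
RM5: starts 1:30pm before RM7 ends 3:25pm, and ends 5:50pm after RM7 starts 2:25pm → overlap.
RM4: starts 3:20pm before RM7 ends 3:25pm, and ends 7:15pm after RM7 starts 2:25pm → overlap.
RM6: starts 6:55pm at or after RM7 ends 3:25pm → clear.
RM7 overlaps RM2, RM4, RM5.

No — it overlaps RM2, RM4, RM5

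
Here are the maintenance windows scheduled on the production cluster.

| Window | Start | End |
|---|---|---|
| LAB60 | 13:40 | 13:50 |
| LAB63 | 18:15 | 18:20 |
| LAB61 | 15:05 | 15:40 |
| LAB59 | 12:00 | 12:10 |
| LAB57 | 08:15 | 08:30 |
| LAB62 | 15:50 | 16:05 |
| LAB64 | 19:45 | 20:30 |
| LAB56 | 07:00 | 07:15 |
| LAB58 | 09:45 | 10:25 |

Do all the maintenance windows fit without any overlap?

Sorted by start: LAB56, LAB57, LAB58, LAB59, LAB60, LAB61, LAB62, LAB63, LAB64.
LAB57 starts after LAB56 ends, so nothing later overlaps LAB56 either.
LAB58 starts after LAB57 ends, so nothing later overlaps LAB57 either.
LAB59 starts after LAB58 ends, so nothing later overlaps LAB58 either.
LAB60 starts after LAB59 ends, so nothing later overlaps LAB59 either.
LAB61 starts after LAB60 ends, so nothing later overlaps LAB60 either.
LAB62 starts after LAB61 ends, so nothing later overlaps LAB61 either.
LAB63 starts after LAB62 ends, so nothing later overlaps LAB62 either.
LAB64 starts after LAB63 ends.
Every pair is clear; the schedule has no overlaps.

Yes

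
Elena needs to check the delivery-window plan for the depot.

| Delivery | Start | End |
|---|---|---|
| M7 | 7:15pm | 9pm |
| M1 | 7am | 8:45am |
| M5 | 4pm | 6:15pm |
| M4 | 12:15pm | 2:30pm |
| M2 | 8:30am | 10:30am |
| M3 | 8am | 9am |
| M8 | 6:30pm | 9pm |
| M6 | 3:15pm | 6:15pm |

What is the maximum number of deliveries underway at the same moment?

Walk through starts and ends in time order (an end at T is processed before a start at T):
7am start M1 → 1
8am start M3 → 2
8:30am start M2 → 3
8:45am end M1 → 2
9am end M3 → 1
10:30am end M2 → 0
12:15pm start M4 → 1
2:30pm end M4 → 0
3:15pm start M6 → 1
4pm start M5 → 2
6:15pm end M5 → 1
6:15pm end M6 → 0
6:30pm start M8 → 1
7:15pm start M7 → 2
9pm end M7 → 1
9pm end M8 → 0
Peak is 3, at 8:30am (M1, M2, M3).

3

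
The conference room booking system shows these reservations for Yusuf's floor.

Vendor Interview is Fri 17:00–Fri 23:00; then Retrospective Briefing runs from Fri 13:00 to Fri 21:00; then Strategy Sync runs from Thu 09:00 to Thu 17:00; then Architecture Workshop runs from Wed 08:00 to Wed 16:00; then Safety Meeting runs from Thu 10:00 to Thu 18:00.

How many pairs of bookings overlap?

2

Check each pair: they overlap iff neither finishes before the other starts.
Sorted by start: Architecture Workshop, Strategy Sync, Safety Meeting, Retrospective Briefing, Vendor Interview.
Strategy Sync starts after Architecture Workshop ends; Architecture Workshop is clear from here.
Safety Meeting starts before Strategy Sync ends → Strategy Sync and Safety Meeting overlap.
Retrospective Briefing starts after Strategy Sync ends; Strategy Sync is clear from here.
Retrospective Briefing starts after Safety Meeting ends; Safety Meeting is clear from here.
Vendor Interview starts before Retrospective Briefing ends → Retrospective Briefing and Vendor Interview overlap.
Overlapping pairs: Retrospective Briefing & Vendor Interview, Safety Meeting & Strategy Sync — 2 in total.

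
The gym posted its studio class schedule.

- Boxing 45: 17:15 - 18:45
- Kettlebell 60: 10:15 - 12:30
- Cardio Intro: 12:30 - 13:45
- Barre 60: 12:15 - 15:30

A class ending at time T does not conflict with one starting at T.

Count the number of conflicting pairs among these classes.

2

Sorted by start: Kettlebell 60, Barre 60, Cardio Intro, Boxing 45.
Barre 60 starts before Kettlebell 60 ends → Kettlebell 60 and Barre 60 overlap.
Cardio Intro starts exactly when Kettlebell 60 ends (back-to-back, no overlap); Kettlebell 60 is clear from here.
Cardio Intro starts before Barre 60 ends → Barre 60 and Cardio Intro overlap.
Boxing 45 starts after Barre 60 ends.
Boxing 45 starts after Cardio Intro ends.
Overlapping pairs: Barre 60 & Cardio Intro, Barre 60 & Kettlebell 60 — 2 in total.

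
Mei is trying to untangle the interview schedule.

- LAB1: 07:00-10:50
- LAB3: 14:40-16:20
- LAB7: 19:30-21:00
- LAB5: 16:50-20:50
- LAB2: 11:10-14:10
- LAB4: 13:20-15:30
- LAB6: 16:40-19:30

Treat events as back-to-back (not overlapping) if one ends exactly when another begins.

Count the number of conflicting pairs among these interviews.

Sorted by start: LAB1, LAB2, LAB4, LAB3, LAB6, LAB5, LAB7.
LAB2 starts after LAB1 ends — done with LAB1.
LAB4 starts before LAB2 ends → LAB2 and LAB4 overlap.
LAB3 starts after LAB2 ends — done with LAB2.
LAB3 starts before LAB4 ends → LAB4 and LAB3 overlap.
LAB6 starts after LAB4 ends — done with LAB4.
LAB6 starts after LAB3 ends — done with LAB3.
LAB5 starts before LAB6 ends → LAB6 and LAB5 overlap.
LAB7 starts exactly when LAB6 ends (back-to-back, no overlap).
LAB7 starts before LAB5 ends → LAB5 and LAB7 overlap.
Overlapping pairs: LAB2 & LAB4, LAB3 & LAB4, LAB5 & LAB6, LAB5 & LAB7 — 4 in total.

4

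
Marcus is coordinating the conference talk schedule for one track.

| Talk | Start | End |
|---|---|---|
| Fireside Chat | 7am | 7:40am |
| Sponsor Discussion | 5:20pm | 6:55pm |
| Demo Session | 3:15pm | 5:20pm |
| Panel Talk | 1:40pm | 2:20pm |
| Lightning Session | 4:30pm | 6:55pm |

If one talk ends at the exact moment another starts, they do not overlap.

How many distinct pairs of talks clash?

Check each pair: they overlap iff neither finishes before the other starts.
Sorted by start: Fireside Chat, Panel Talk, Demo Session, Lightning Session, Sponsor Discussion.
Panel Talk starts after Fireside Chat ends, so nothing later overlaps Fireside Chat either.
Demo Session starts after Panel Talk ends, so nothing later overlaps Panel Talk either.
Lightning Session starts before Demo Session ends → Demo Session and Lightning Session overlap.
Sponsor Discussion starts exactly when Demo Session ends (back-to-back, no overlap).
Sponsor Discussion starts before Lightning Session ends → Lightning Session and Sponsor Discussion overlap.
Overlapping pairs: Demo Session & Lightning Session, Lightning Session & Sponsor Discussion — 2 in total.

2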